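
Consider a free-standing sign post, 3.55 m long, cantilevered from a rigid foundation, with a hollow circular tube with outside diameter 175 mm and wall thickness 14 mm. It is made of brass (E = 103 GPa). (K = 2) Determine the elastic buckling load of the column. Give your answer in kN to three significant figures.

P_cr ≈ 466 kN

Inner diameter d_i = 175 − 2×14 = 147.0 mm
I = π(d_o⁴ − d_i⁴)/64 = π(175⁴ − 147.0⁴)/64 = 2.312×10^7 mm⁴
I = 2.312×10^7 mm⁴ = 2.312×10^-5 m⁴
Effective length L_e = K·L = 2 × 3.55 = 7.100 m
P_cr = π²EI / L_e² = π² × 103×10⁹ × 2.312×10^-5 / 7.100² = 4.662×10^5 N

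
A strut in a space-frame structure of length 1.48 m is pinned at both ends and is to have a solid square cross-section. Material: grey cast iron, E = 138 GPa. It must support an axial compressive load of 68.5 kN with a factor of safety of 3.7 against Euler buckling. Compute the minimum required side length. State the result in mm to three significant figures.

Required P_cr = n·P = 3.7 × 68.5 = 253.4 kN
L_e = K·L = 1 × 1.48 = 1.480 m
Required I = P_cr·L_e²/(π²E) = 2.534×10^5 × 1.480² / (π² × 1.38×10^11) = 4.076×10^-7 m⁴
I_req = 4.076×10^5 mm⁴
Solid square: I = a⁴/12  ⇒  a = (12I)^(1/4) = (12×4.076×10^5)^(1/4) = 47.0 mm

a ≈ 47.0 mm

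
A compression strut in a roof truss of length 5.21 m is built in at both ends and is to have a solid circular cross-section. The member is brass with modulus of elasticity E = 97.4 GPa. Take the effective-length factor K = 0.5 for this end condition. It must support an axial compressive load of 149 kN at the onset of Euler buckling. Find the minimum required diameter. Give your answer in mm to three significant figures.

L_e = K·L = 0.5 × 5.21 = 2.605 m
Required I = P_cr·L_e²/(π²E) = 1.490×10^5 × 2.605² / (π² × 9.74×10^10) = 1.052×10^-6 m⁴
I_req = 1.052×10^6 mm⁴
Solid circle: I = πd⁴/64  ⇒  d = (64I/π)^(1/4) = (64×1.052×10^6/π)^(1/4) = 68.0 mm

d ≈ 68.0 mm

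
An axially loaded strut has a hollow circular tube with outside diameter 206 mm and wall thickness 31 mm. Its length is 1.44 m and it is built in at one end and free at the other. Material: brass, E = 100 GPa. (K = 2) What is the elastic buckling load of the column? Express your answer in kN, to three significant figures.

P_cr ≈ 8010 kN

Inner diameter d_i = 206 − 2×31 = 144.0 mm
I = π(d_o⁴ − d_i⁴)/64 = π(206⁴ − 144.0⁴)/64 = 6.729×10^7 mm⁴
I = 6.729×10^7 mm⁴ = 6.729×10^-5 m⁴
Effective length L_e = K·L = 2 × 1.44 = 2.880 m
P_cr = π²EI / L_e² = π² × 100×10⁹ × 6.729×10^-5 / 2.880² = 8.007×10^6 N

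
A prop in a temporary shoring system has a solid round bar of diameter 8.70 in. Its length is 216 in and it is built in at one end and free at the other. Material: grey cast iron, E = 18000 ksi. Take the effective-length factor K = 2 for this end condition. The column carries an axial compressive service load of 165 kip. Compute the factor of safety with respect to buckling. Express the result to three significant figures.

n ≈ 1.62

I = πd⁴/64 = π×8.70⁴/64 = 281.2 in⁴
Effective length L_e = K·L = 2 × 216 = 432.0 in
P_cr = π²EI / L_e² = π² × 18000×10³ × 281.2 / 432.0² = 2.677×10^5 lb
Factor of safety n = P_cr / P = 267.70 / 165 = 1.62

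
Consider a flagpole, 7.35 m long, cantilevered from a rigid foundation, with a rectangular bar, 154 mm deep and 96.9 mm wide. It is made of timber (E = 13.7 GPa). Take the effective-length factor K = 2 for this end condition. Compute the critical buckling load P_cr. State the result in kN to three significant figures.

P_cr ≈ 7.31 kN

Buckling occurs about the weak axis: I_min = h·b³/12 with b = 96.9 mm (the shorter side).
I_min = 154×96.9³/12 = 1.168×10^7 mm⁴
I = 1.168×10^7 mm⁴ = 1.168×10^-5 m⁴
Effective length L_e = K·L = 2 × 7.35 = 14.70 m
P_cr = π²EI / L_e² = π² × 13.7×10⁹ × 1.168×10^-5 / 14.70² = 7.306×10^3 N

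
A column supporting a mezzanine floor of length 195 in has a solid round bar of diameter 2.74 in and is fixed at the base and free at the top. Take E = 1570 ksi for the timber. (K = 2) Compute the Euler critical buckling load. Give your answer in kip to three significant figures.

I = πd⁴/64 = π×2.74⁴/64 = 2.767 in⁴
Effective length L_e = K·L = 2 × 195 = 390.0 in
P_cr = π²EI / L_e² = π² × 1570×10³ × 2.767 / 390.0² = 281.9 lb

P_cr ≈ 0.282 kip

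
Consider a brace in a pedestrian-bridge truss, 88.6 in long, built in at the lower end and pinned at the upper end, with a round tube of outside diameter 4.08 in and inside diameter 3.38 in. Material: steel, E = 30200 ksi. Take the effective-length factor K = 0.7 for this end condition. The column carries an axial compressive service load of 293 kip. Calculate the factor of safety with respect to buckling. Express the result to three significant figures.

d_o = 4.08 in, d_i = 3.38 in
I = π(d_o⁴ − d_i⁴)/64 = π(4.08⁴ − 3.380⁴)/64 = 7.196 in⁴
Effective length L_e = K·L = 0.7 × 88.6 = 62.02 in
P_cr = π²EI / L_e² = π² × 30200×10³ × 7.196 / 62.02² = 5.576×10^5 lb
Factor of safety n = P_cr / P = 557.58 / 293 = 1.90

n ≈ 1.90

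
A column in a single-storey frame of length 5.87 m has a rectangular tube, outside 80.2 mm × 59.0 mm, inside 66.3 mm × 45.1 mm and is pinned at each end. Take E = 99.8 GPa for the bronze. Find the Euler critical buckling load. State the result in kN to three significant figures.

Weak-axis I_min = (h_o·b_o³ − h_i·b_i³)/12 with b_o = 59.0, b_i = 45.10 mm (shorter outer/inner sides).
I_min = (80.2×59.0³ − 66.30×45.10³)/12 = 8.658×10^5 mm⁴
I = 8.658×10^5 mm⁴ = 8.658×10^-7 m⁴
Effective length L_e = K·L = 1 × 5.87 = 5.870 m
P_cr = π²EI / L_e² = π² × 99.8×10⁹ × 8.658×10^-7 / 5.870² = 2.475×10^4 N

P_cr ≈ 24.7 kN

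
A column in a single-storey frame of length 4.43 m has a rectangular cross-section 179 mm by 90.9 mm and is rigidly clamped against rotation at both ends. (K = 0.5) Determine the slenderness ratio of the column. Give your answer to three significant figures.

λ ≈ 84.4

For a rectangle r_min = b/√12 = 90.9/√12 = 26.24 mm
L_e = K·L = 0.5 × 4.43 m = 2.215 m = 2215.0 mm
λ = L_e / r_min = 2215.0 / 26.24 = 84.4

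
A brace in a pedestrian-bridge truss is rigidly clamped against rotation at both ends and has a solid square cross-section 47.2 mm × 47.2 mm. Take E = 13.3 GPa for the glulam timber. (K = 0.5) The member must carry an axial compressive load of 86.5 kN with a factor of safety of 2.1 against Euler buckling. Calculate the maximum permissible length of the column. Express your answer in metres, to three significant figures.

I = a⁴/12 = 47.2⁴/12 = 4.136×10^5 mm⁴
I = 4.136×10^-7 m⁴
Required critical load P_cr = n·P = 2.1 × 86.5 = 181.6 kN = 1.817×10^5 N
From P_cr = π²EI/(K·L)²:  L = (1/K)·√(π²EI/P_cr) = (1/0.5)·√(π²×1.33×10^10×4.136×10^-7/1.817×10^5)
L = 1.09 m

L_max ≈ 1.09 m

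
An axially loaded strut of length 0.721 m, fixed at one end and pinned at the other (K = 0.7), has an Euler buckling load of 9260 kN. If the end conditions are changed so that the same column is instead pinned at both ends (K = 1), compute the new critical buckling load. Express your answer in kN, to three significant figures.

P_cr ∝ 1/K², so P_cr,new = P_cr,old × (K_old/K_new)² = 9260 × (0.7/1)²
= 9260 × 0.4900 = 4540 kN

P_cr ≈ 4540 kN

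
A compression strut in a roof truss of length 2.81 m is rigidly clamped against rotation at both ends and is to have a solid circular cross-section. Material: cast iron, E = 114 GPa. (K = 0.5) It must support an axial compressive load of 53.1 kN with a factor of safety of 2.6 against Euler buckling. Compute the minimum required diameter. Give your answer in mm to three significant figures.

Required P_cr = n·P = 2.6 × 53.1 = 138.1 kN
L_e = K·L = 0.5 × 2.81 = 1.405 m
Required I = P_cr·L_e²/(π²E) = 1.381×10^5 × 1.405² / (π² × 1.14×10^11) = 2.422×10^-7 m⁴
I_req = 2.422×10^5 mm⁴
Solid circle: I = πd⁴/64  ⇒  d = (64I/π)^(1/4) = (64×2.422×10^5/π)^(1/4) = 47.1 mm

d ≈ 47.1 mm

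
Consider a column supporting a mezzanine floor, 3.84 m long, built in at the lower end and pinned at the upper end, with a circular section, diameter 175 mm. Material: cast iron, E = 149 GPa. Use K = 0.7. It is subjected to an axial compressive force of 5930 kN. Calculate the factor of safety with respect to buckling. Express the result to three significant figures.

n ≈ 1.58

I = πd⁴/64 = π×175⁴/64 = 4.604×10^7 mm⁴
I = 4.604×10^7 mm⁴ = 4.604×10^-5 m⁴
Effective length L_e = K·L = 0.7 × 3.84 = 2.688 m
P_cr = π²EI / L_e² = π² × 149×10⁹ × 4.604×10^-5 / 2.688² = 9.370×10^6 N
Factor of safety n = P_cr / P = 9370.2 / 5930 = 1.58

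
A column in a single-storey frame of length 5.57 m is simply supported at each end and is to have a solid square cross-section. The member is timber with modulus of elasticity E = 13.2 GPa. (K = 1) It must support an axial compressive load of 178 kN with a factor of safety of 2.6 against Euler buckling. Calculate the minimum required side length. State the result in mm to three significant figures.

Required P_cr = n·P = 2.6 × 178 = 462.8 kN
L_e = K·L = 1 × 5.57 = 5.570 m
Required I = P_cr·L_e²/(π²E) = 4.628×10^5 × 5.570² / (π² × 1.32×10^10) = 1.102×10^-4 m⁴
I_req = 1.102×10^8 mm⁴
Solid square: I = a⁴/12  ⇒  a = (12I)^(1/4) = (12×1.102×10^8)^(1/4) = 191 mm

a ≈ 191 mm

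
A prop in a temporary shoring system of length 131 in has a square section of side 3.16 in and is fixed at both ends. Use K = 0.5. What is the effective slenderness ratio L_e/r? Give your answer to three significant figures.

For a square r = a/√12 = 3.16/√12 = 0.9122 in
L_e = K·L = 0.5 × 131 = 65.50 in
λ = L_e / r_min = 65.500 / 0.9122 = 71.8

λ ≈ 71.8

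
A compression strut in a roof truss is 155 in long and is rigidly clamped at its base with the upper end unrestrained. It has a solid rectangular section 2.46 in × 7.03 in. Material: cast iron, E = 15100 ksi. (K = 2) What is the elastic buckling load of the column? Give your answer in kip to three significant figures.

P_cr ≈ 13.5 kip

Buckling occurs about the weak axis: I_min = h·b³/12 with b = 2.46 in (the shorter side).
I_min = 7.03×2.46³/12 = 8.721 in⁴
Effective length L_e = K·L = 2 × 155 = 310.0 in
P_cr = π²EI / L_e² = π² × 15100×10³ × 8.721 / 310.0² = 1.352×10^4 lb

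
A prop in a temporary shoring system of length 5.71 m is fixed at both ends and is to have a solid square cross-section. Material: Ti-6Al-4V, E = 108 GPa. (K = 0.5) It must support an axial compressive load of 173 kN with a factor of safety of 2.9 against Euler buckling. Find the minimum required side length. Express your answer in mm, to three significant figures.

a ≈ 82.4 mm

Required P_cr = n·P = 2.9 × 173 = 501.7 kN
L_e = K·L = 0.5 × 5.71 = 2.855 m
Required I = P_cr·L_e²/(π²E) = 5.017×10^5 × 2.855² / (π² × 1.08×10^11) = 3.836×10^-6 m⁴
I_req = 3.836×10^6 mm⁴
Solid square: I = a⁴/12  ⇒  a = (12I)^(1/4) = (12×3.836×10^6)^(1/4) = 82.4 mm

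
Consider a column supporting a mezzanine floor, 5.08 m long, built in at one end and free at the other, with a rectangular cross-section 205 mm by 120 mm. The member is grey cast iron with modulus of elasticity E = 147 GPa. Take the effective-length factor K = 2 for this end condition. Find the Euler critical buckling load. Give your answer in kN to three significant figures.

P_cr ≈ 415 kN

Buckling occurs about the weak axis: I_min = h·b³/12 with b = 120 mm (the shorter side).
I_min = 205×120³/12 = 2.952×10^7 mm⁴
I = 2.952×10^7 mm⁴ = 2.952×10^-5 m⁴
Effective length L_e = K·L = 2 × 5.08 = 10.16 m
P_cr = π²EI / L_e² = π² × 147×10⁹ × 2.952×10^-5 / 10.16² = 4.149×10^5 N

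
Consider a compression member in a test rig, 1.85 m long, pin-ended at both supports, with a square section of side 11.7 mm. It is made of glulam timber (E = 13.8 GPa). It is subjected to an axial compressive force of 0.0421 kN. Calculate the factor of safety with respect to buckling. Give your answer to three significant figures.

I = a⁴/12 = 11.7⁴/12 = 1.562×10^3 mm⁴
I = 1.562×10^3 mm⁴ = 1.562×10^-9 m⁴
Effective length L_e = K·L = 1 × 1.85 = 1.850 m
P_cr = π²EI / L_e² = π² × 13.8×10⁹ × 1.562×10^-9 / 1.850² = 62.14 N
Factor of safety n = P_cr / P = 0.062144 / 0.0421 = 1.48

n ≈ 1.48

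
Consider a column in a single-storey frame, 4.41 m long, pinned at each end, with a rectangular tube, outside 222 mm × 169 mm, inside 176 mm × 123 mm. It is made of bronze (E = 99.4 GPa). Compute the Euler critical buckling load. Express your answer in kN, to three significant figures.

Weak-axis I_min = (h_o·b_o³ − h_i·b_i³)/12 with b_o = 169, b_i = 123.0 mm (shorter outer/inner sides).
I_min = (222×169³ − 176.0×123.0³)/12 = 6.200×10^7 mm⁴
I = 6.200×10^7 mm⁴ = 6.200×10^-5 m⁴
Effective length L_e = K·L = 1 × 4.41 = 4.410 m
P_cr = π²EI / L_e² = π² × 99.4×10⁹ × 6.200×10^-5 / 4.410² = 3.128×10^6 N

P_cr ≈ 3130 kN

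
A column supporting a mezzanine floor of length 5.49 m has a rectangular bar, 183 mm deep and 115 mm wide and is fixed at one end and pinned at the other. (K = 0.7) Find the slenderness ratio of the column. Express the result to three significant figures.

λ ≈ 116

For a rectangle r_min = b/√12 = 115/√12 = 33.20 mm
L_e = K·L = 0.7 × 5.49 m = 3.843 m = 3843.0 mm
λ = L_e / r_min = 3843.0 / 33.20 = 116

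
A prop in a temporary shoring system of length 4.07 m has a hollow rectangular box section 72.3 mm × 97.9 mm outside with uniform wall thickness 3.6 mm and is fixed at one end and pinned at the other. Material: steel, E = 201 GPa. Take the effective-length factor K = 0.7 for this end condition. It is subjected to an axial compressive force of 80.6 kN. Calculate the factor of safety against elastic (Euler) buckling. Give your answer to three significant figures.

Inner dimensions: h_i = 97.9 − 2×3.6 = 90.70 mm, b_i = 72.3 − 2×3.6 = 65.10 mm
Weak-axis I_min = (h_o·b_o³ − h_i·b_i³)/12 with b_o = 72.3, b_i = 65.10 mm (shorter outer/inner sides).
I_min = (97.9×72.3³ − 90.70×65.10³)/12 = 9.980×10^5 mm⁴
I = 9.980×10^5 mm⁴ = 9.980×10^-7 m⁴
Effective length L_e = K·L = 0.7 × 4.07 = 2.849 m
P_cr = π²EI / L_e² = π² × 201×10⁹ × 9.980×10^-7 / 2.849² = 2.439×10^5 N
Factor of safety n = P_cr / P = 243.92 / 80.6 = 3.03

n ≈ 3.03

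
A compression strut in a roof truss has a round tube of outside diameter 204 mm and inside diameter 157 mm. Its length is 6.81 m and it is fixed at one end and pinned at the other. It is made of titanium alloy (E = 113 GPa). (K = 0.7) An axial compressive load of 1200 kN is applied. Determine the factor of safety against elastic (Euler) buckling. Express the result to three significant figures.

d_o = 204 mm, d_i = 157 mm
I = π(d_o⁴ − d_i⁴)/64 = π(204⁴ − 157.0⁴)/64 = 5.519×10^7 mm⁴
I = 5.519×10^7 mm⁴ = 5.519×10^-5 m⁴
Effective length L_e = K·L = 0.7 × 6.81 = 4.767 m
P_cr = π²EI / L_e² = π² × 113×10⁹ × 5.519×10^-5 / 4.767² = 2.709×10^6 N
Factor of safety n = P_cr / P = 2708.6 / 1200 = 2.26

n ≈ 2.26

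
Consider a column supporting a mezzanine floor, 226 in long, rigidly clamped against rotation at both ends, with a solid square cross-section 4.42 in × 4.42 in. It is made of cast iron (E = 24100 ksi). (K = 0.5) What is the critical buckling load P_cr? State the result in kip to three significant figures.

P_cr ≈ 592 kip

I = a⁴/12 = 4.42⁴/12 = 31.81 in⁴
Effective length L_e = K·L = 0.5 × 226 = 113.0 in
P_cr = π²EI / L_e² = π² × 24100×10³ × 31.81 / 113.0² = 5.925×10^5 lb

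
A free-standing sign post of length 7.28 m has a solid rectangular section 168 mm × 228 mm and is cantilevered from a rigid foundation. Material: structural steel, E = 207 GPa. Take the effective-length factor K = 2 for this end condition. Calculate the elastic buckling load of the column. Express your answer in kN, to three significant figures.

Buckling occurs about the weak axis: I_min = h·b³/12 with b = 168 mm (the shorter side).
I_min = 228×168³/12 = 9.009×10^7 mm⁴
I = 9.009×10^7 mm⁴ = 9.009×10^-5 m⁴
Effective length L_e = K·L = 2 × 7.28 = 14.56 m
P_cr = π²EI / L_e² = π² × 207×10⁹ × 9.009×10^-5 / 14.56² = 8.682×10^5 N

P_cr ≈ 868 kN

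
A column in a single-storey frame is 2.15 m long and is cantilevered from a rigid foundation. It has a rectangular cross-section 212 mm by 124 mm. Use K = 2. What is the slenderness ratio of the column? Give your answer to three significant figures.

Buckling occurs about the weak axis: I_min = h·b³/12 with b = 124 mm (the shorter side).
I_min = 212×124³/12 = 3.368×10^7 mm⁴
A = 2.629×10^4 mm²;  r_min = √(I/A) = √(3.368×10^7/2.629×10^4) = 35.80 mm
L_e = K·L = 2 × 2.15 m = 4.300 m = 4300.0 mm
λ = L_e / r_min = 4300.0 / 35.80 = 120

λ ≈ 120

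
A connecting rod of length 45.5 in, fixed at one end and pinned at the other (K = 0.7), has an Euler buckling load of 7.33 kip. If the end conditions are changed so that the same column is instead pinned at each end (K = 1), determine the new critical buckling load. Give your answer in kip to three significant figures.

P_cr ∝ 1/K², so P_cr,new = P_cr,old × (K_old/K_new)² = 7.33 × (0.7/1)²
= 7.33 × 0.4900 = 3.59 kip

P_cr ≈ 3.59 kip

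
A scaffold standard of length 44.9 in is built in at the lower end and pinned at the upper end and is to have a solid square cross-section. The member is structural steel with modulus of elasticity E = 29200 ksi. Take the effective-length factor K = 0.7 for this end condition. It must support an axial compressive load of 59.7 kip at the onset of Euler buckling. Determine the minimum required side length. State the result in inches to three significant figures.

a ≈ 1.25 in

L_e = K·L = 0.7 × 44.9 = 31.43 in
Required I = P_cr·L_e²/(π²E) = 5.970×10^4 × 31.43² / (π² × 2.92×10^7) = 0.2046 in⁴
Solid square: I = a⁴/12  ⇒  a = (12I)^(1/4) = (12×0.2046)^(1/4) = 1.25 in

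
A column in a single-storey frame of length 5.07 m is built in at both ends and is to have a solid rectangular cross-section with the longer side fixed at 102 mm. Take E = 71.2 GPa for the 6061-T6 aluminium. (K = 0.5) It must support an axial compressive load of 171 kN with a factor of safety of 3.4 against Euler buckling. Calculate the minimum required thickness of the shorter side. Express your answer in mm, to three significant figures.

Required P_cr = n·P = 3.4 × 171 = 581.4 kN
L_e = K·L = 0.5 × 5.07 = 2.535 m
Required I = P_cr·L_e²/(π²E) = 5.814×10^5 × 2.535² / (π² × 7.12×10^10) = 5.317×10^-6 m⁴
I_req = 5.317×10^6 mm⁴
Rectangle, weak axis: I_min = h·b³/12 with h = 102 mm fixed  ⇒  b = (12I/h)^(1/3) = 85.5 mm

b ≈ 85.5 mm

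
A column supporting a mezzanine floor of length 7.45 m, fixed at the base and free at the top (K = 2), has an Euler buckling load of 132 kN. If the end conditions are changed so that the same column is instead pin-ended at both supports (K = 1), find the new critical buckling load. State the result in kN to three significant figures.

P_cr ∝ 1/K², so P_cr,new = P_cr,old × (K_old/K_new)² = 132 × (2/1)²
= 132 × 4.000 = 528 kN

P_cr ≈ 528 kN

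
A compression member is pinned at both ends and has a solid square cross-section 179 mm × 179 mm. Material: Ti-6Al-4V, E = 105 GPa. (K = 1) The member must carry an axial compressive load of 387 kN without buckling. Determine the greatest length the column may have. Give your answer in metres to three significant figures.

I = a⁴/12 = 179⁴/12 = 8.555×10^7 mm⁴
I = 8.555×10^-5 m⁴
At the buckling limit P_cr = P = 3.870×10^5 N
From P_cr = π²EI/(K·L)²:  L = (1/K)·√(π²EI/P_cr) = (1/1)·√(π²×1.05×10^11×8.555×10^-5/3.870×10^5)
L = 15.1 m

L_max ≈ 15.1 m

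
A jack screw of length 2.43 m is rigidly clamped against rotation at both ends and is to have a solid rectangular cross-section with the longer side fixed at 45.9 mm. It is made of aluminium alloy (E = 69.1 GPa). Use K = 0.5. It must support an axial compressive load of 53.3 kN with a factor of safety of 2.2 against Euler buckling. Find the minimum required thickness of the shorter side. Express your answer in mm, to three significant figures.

Required P_cr = n·P = 2.2 × 53.3 = 117.3 kN
L_e = K·L = 0.5 × 2.43 = 1.215 m
Required I = P_cr·L_e²/(π²E) = 1.173×10^5 × 1.215² / (π² × 6.91×10^10) = 2.538×10^-7 m⁴
I_req = 2.538×10^5 mm⁴
Rectangle, weak axis: I_min = h·b³/12 with h = 45.9 mm fixed  ⇒  b = (12I/h)^(1/3) = 40.5 mm

b ≈ 40.5 mm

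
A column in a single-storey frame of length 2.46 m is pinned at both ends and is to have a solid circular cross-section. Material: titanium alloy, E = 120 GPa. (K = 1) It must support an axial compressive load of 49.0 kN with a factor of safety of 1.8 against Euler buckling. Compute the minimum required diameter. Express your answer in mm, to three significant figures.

d ≈ 55.0 mm

Required P_cr = n·P = 1.8 × 49.0 = 88.20 kN
L_e = K·L = 1 × 2.46 = 2.460 m
Required I = P_cr·L_e²/(π²E) = 8.820×10^4 × 2.460² / (π² × 1.20×10^11) = 4.507×10^-7 m⁴
I_req = 4.507×10^5 mm⁴
Solid circle: I = πd⁴/64  ⇒  d = (64I/π)^(1/4) = (64×4.507×10^5/π)^(1/4) = 55.0 mm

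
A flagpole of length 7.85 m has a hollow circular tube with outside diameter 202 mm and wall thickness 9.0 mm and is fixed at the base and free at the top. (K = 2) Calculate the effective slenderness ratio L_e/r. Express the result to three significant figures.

Inner diameter d_i = 202 − 2×9.0 = 184.0 mm
I = π(d_o⁴ − d_i⁴)/64 = π(202⁴ − 184.0⁴)/64 = 2.546×10^7 mm⁴
A = 5.457×10^3 mm²;  r_min = √(I/A) = √(2.546×10^7/5.457×10^3) = 68.31 mm
L_e = K·L = 2 × 7.85 m = 15.70 m = 15700 mm
λ = L_e / r_min = 15700 / 68.31 = 230

λ ≈ 230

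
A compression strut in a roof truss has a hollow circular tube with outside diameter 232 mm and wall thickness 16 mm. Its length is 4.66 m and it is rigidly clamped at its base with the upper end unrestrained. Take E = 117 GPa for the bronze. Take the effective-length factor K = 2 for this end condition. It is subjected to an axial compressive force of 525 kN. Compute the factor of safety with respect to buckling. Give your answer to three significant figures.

n ≈ 1.61

Inner diameter d_i = 232 − 2×16 = 200.0 mm
I = π(d_o⁴ − d_i⁴)/64 = π(232⁴ − 200.0⁴)/64 = 6.367×10^7 mm⁴
I = 6.367×10^7 mm⁴ = 6.367×10^-5 m⁴
Effective length L_e = K·L = 2 × 4.66 = 9.320 m
P_cr = π²EI / L_e² = π² × 117×10⁹ × 6.367×10^-5 / 9.320² = 8.464×10^5 N
Factor of safety n = P_cr / P = 846.39 / 525 = 1.61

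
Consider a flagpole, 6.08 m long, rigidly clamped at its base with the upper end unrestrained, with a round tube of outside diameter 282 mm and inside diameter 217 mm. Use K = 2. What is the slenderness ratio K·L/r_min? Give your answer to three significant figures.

λ ≈ 137

d_o = 282 mm, d_i = 217 mm
I = π(d_o⁴ − d_i⁴)/64 = π(282⁴ − 217.0⁴)/64 = 2.016×10^8 mm⁴
A = 2.547×10^4 mm²;  r_min = √(I/A) = √(2.016×10^8/2.547×10^4) = 88.96 mm
L_e = K·L = 2 × 6.08 m = 12.16 m = 12160 mm
λ = L_e / r_min = 12160 / 88.96 = 137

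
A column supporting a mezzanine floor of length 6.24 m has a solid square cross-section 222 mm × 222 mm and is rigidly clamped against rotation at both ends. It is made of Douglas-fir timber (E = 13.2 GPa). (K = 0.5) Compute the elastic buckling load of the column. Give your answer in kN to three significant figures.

I = a⁴/12 = 222⁴/12 = 2.024×10^8 mm⁴
I = 2.024×10^8 mm⁴ = 2.024×10^-4 m⁴
Effective length L_e = K·L = 0.5 × 6.24 = 3.120 m
P_cr = π²EI / L_e² = π² × 13.2×10⁹ × 2.024×10^-4 / 3.120² = 2.709×10^6 N

P_cr ≈ 2710 kN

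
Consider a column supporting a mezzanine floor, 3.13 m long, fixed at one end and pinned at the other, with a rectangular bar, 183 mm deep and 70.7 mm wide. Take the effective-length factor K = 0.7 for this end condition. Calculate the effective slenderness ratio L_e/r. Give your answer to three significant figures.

λ ≈ 107

For a rectangle r_min = b/√12 = 70.7/√12 = 20.41 mm
L_e = K·L = 0.7 × 3.13 m = 2.191 m = 2191.0 mm
λ = L_e / r_min = 2191.0 / 20.41 = 107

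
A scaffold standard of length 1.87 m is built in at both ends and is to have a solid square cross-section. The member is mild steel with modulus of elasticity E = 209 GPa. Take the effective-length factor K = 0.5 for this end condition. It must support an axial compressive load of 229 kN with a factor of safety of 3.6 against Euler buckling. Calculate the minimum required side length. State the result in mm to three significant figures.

a ≈ 45.3 mm

Required P_cr = n·P = 3.6 × 229 = 824.4 kN
L_e = K·L = 0.5 × 1.87 = 0.9350 m
Required I = P_cr·L_e²/(π²E) = 8.244×10^5 × 0.9350² / (π² × 2.09×10^11) = 3.494×10^-7 m⁴
I_req = 3.494×10^5 mm⁴
Solid square: I = a⁴/12  ⇒  a = (12I)^(1/4) = (12×3.494×10^5)^(1/4) = 45.3 mm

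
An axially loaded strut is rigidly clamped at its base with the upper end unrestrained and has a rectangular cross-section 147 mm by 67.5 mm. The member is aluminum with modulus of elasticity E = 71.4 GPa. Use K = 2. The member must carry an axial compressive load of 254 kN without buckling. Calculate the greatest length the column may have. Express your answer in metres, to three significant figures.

Buckling occurs about the weak axis: I_min = h·b³/12 with b = 67.5 mm (the shorter side).
I_min = 147×67.5³/12 = 3.767×10^6 mm⁴
I = 3.767×10^-6 m⁴
At the buckling limit P_cr = P = 2.540×10^5 N
From P_cr = π²EI/(K·L)²:  L = (1/K)·√(π²EI/P_cr) = (1/2)·√(π²×7.14×10^10×3.767×10^-6/2.540×10^5)
L = 1.62 m

L_max ≈ 1.62 m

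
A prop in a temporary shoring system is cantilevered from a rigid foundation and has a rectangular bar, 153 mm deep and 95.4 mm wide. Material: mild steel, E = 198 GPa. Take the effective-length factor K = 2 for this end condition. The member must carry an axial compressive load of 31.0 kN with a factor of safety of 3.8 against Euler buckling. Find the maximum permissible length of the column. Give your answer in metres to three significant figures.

Buckling occurs about the weak axis: I_min = h·b³/12 with b = 95.4 mm (the shorter side).
I_min = 153×95.4³/12 = 1.107×10^7 mm⁴
I = 1.107×10^-5 m⁴
Required critical load P_cr = n·P = 3.8 × 31.0 = 117.8 kN = 1.178×10^5 N
From P_cr = π²EI/(K·L)²:  L = (1/K)·√(π²EI/P_cr) = (1/2)·√(π²×1.98×10^11×1.107×10^-5/1.178×10^5)
L = 6.78 m

L_max ≈ 6.78 m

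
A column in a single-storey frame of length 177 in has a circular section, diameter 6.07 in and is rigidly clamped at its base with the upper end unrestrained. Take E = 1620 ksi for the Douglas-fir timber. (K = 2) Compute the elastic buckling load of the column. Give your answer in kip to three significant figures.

P_cr ≈ 8.50 kip

I = πd⁴/64 = π×6.07⁴/64 = 66.64 in⁴
Effective length L_e = K·L = 2 × 177 = 354.0 in
P_cr = π²EI / L_e² = π² × 1620×10³ × 66.64 / 354.0² = 8.502×10^3 lb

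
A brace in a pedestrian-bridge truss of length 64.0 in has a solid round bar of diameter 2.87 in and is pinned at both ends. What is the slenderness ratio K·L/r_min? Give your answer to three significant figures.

For a solid circle r = d/4 = 2.87/4 = 0.7175 in
L_e = K·L = 1 × 64.0 = 64.00 in
λ = L_e / r_min = 64.000 / 0.7175 = 89.2

λ ≈ 89.2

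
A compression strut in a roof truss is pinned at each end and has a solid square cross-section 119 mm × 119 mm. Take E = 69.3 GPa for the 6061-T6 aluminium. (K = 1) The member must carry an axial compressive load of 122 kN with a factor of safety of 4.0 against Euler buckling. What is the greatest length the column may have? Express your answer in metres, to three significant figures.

I = a⁴/12 = 119⁴/12 = 1.671×10^7 mm⁴
I = 1.671×10^-5 m⁴
Required critical load P_cr = n·P = 4.0 × 122 = 488.0 kN = 4.880×10^5 N
From P_cr = π²EI/(K·L)²:  L = (1/K)·√(π²EI/P_cr) = (1/1)·√(π²×6.93×10^10×1.671×10^-5/4.880×10^5)
L = 4.84 m

L_max ≈ 4.84 m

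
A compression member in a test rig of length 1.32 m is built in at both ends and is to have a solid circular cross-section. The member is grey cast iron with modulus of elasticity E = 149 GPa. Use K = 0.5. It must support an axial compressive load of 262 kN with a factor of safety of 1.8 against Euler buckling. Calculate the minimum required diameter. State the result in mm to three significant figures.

d ≈ 41.1 mm

Required P_cr = n·P = 1.8 × 262 = 471.6 kN
L_e = K·L = 0.5 × 1.32 = 0.6600 m
Required I = P_cr·L_e²/(π²E) = 4.716×10^5 × 0.6600² / (π² × 1.49×10^11) = 1.397×10^-7 m⁴
I_req = 1.397×10^5 mm⁴
Solid circle: I = πd⁴/64  ⇒  d = (64I/π)^(1/4) = (64×1.397×10^5/π)^(1/4) = 41.1 mm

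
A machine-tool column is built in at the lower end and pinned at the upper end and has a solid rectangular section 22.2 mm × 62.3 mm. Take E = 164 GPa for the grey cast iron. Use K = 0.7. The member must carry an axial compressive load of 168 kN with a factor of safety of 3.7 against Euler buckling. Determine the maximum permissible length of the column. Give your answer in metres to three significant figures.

L_max ≈ 0.549 m

Buckling occurs about the weak axis: I_min = h·b³/12 with b = 22.2 mm (the shorter side).
I_min = 62.3×22.2³/12 = 5.680×10^4 mm⁴
I = 5.680×10^-8 m⁴
Required critical load P_cr = n·P = 3.7 × 168 = 621.6 kN = 6.216×10^5 N
From P_cr = π²EI/(K·L)²:  L = (1/K)·√(π²EI/P_cr) = (1/0.7)·√(π²×1.64×10^11×5.680×10^-8/6.216×10^5)
L = 0.549 m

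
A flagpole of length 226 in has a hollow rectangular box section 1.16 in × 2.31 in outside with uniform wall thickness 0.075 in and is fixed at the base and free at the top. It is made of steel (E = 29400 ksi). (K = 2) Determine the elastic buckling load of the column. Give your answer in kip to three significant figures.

P_cr ≈ 0.163 kip

Inner dimensions: h_i = 2.31 − 2×0.075 = 2.160 in, b_i = 1.16 − 2×0.075 = 1.010 in
Weak-axis I_min = (h_o·b_o³ − h_i·b_i³)/12 with b_o = 1.16, b_i = 1.010 in (shorter outer/inner sides).
I_min = (2.31×1.16³ − 2.160×1.010³)/12 = 0.1150 in⁴
Effective length L_e = K·L = 2 × 226 = 452.0 in
P_cr = π²EI / L_e² = π² × 29400×10³ × 0.1150 / 452.0² = 163.4 lb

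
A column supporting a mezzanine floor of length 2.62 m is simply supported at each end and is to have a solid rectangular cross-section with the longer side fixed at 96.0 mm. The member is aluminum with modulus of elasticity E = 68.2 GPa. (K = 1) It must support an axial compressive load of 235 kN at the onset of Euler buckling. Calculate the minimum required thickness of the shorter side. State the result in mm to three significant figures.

L_e = K·L = 1 × 2.62 = 2.620 m
Required I = P_cr·L_e²/(π²E) = 2.350×10^5 × 2.620² / (π² × 6.82×10^10) = 2.397×10^-6 m⁴
I_req = 2.397×10^6 mm⁴
Rectangle, weak axis: I_min = h·b³/12 with h = 96.0 mm fixed  ⇒  b = (12I/h)^(1/3) = 66.9 mm

b ≈ 66.9 mm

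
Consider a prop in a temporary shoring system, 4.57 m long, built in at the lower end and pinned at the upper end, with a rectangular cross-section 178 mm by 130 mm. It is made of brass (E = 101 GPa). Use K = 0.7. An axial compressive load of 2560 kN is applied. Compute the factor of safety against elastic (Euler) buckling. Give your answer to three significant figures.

n ≈ 1.24

Buckling occurs about the weak axis: I_min = h·b³/12 with b = 130 mm (the shorter side).
I_min = 178×130³/12 = 3.259×10^7 mm⁴
I = 3.259×10^7 mm⁴ = 3.259×10^-5 m⁴
Effective length L_e = K·L = 0.7 × 4.57 = 3.199 m
P_cr = π²EI / L_e² = π² × 101×10⁹ × 3.259×10^-5 / 3.199² = 3.174×10^6 N
Factor of safety n = P_cr / P = 3174.4 / 2560 = 1.24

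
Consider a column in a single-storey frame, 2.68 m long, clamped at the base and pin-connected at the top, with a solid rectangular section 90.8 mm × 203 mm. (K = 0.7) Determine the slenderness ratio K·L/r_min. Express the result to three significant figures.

λ ≈ 71.6

For a rectangle r_min = b/√12 = 90.8/√12 = 26.21 mm
L_e = K·L = 0.7 × 2.68 m = 1.876 m = 1876.0 mm
λ = L_e / r_min = 1876.0 / 26.21 = 71.6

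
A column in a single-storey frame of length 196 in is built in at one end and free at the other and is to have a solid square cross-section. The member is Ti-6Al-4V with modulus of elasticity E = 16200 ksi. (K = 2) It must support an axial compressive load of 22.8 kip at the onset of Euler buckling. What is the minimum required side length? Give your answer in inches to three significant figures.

L_e = K·L = 2 × 196 = 392.0 in
Required I = P_cr·L_e²/(π²E) = 2.280×10^4 × 392.0² / (π² × 1.62×10^7) = 21.91 in⁴
Solid square: I = a⁴/12  ⇒  a = (12I)^(1/4) = (12×21.91)^(1/4) = 4.03 in

a ≈ 4.03 in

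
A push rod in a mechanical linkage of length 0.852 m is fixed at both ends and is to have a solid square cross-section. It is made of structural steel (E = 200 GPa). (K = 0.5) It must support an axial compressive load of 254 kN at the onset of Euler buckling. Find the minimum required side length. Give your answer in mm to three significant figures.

L_e = K·L = 0.5 × 0.852 = 0.4260 m
Required I = P_cr·L_e²/(π²E) = 2.540×10^5 × 0.4260² / (π² × 2.00×10^11) = 2.335×10^-8 m⁴
I_req = 2.335×10^4 mm⁴
Solid square: I = a⁴/12  ⇒  a = (12I)^(1/4) = (12×2.335×10^4)^(1/4) = 23.0 mm

a ≈ 23.0 mm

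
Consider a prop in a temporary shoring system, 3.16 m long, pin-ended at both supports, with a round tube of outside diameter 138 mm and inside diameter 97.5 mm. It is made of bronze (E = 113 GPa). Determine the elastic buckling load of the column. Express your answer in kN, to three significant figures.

P_cr ≈ 1490 kN

d_o = 138 mm, d_i = 97.5 mm
I = π(d_o⁴ − d_i⁴)/64 = π(138⁴ − 97.50⁴)/64 = 1.337×10^7 mm⁴
I = 1.337×10^7 mm⁴ = 1.337×10^-5 m⁴
Effective length L_e = K·L = 1 × 3.16 = 3.160 m
P_cr = π²EI / L_e² = π² × 113×10⁹ × 1.337×10^-5 / 3.160² = 1.493×10^6 N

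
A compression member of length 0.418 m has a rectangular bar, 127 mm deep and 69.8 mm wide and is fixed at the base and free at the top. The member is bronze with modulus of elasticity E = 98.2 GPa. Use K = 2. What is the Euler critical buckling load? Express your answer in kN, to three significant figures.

Buckling occurs about the weak axis: I_min = h·b³/12 with b = 69.8 mm (the shorter side).
I_min = 127×69.8³/12 = 3.599×10^6 mm⁴
I = 3.599×10^6 mm⁴ = 3.599×10^-6 m⁴
Effective length L_e = K·L = 2 × 0.418 = 0.8360 m
P_cr = π²EI / L_e² = π² × 98.2×10⁹ × 3.599×10^-6 / 0.8360² = 4.991×10^6 N

P_cr ≈ 4990 kN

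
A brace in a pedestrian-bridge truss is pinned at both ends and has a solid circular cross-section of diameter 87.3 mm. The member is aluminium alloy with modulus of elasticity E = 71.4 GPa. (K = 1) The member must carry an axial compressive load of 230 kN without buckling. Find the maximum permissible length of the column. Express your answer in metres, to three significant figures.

L_max ≈ 2.96 m

I = πd⁴/64 = π×87.3⁴/64 = 2.851×10^6 mm⁴
I = 2.851×10^-6 m⁴
At the buckling limit P_cr = P = 2.300×10^5 N
From P_cr = π²EI/(K·L)²:  L = (1/K)·√(π²EI/P_cr) = (1/1)·√(π²×7.14×10^10×2.851×10^-6/2.300×10^5)
L = 2.96 m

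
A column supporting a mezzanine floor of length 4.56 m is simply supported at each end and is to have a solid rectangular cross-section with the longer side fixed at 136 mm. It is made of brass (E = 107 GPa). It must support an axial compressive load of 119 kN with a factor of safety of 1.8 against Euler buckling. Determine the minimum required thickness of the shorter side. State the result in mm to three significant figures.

Required P_cr = n·P = 1.8 × 119 = 214.2 kN
L_e = K·L = 1 × 4.56 = 4.560 m
Required I = P_cr·L_e²/(π²E) = 2.142×10^5 × 4.560² / (π² × 1.07×10^11) = 4.218×10^-6 m⁴
I_req = 4.218×10^6 mm⁴
Rectangle, weak axis: I_min = h·b³/12 with h = 136 mm fixed  ⇒  b = (12I/h)^(1/3) = 71.9 mm

b ≈ 71.9 mm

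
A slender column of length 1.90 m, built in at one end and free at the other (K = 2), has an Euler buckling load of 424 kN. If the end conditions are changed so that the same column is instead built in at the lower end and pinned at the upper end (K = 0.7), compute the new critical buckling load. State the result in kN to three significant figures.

P_cr ∝ 1/K², so P_cr,new = P_cr,old × (K_old/K_new)² = 424 × (2/0.7)²
= 424 × 8.163 = 3460 kN

P_cr ≈ 3460 kN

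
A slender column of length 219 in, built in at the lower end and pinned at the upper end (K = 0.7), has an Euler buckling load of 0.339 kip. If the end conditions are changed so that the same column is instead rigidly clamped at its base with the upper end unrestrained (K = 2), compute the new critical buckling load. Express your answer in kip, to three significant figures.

P_cr ∝ 1/K², so P_cr,new = P_cr,old × (K_old/K_new)² = 0.339 × (0.7/2)²
= 0.339 × 0.1225 = 0.0415 kip

P_cr ≈ 0.0415 kip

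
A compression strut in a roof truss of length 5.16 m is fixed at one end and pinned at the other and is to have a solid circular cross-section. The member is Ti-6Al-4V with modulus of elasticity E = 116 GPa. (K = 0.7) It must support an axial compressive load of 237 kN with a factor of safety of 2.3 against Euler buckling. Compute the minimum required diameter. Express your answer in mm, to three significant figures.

Required P_cr = n·P = 2.3 × 237 = 545.1 kN
L_e = K·L = 0.7 × 5.16 = 3.612 m
Required I = P_cr·L_e²/(π²E) = 5.451×10^5 × 3.612² / (π² × 1.16×10^11) = 6.212×10^-6 m⁴
I_req = 6.212×10^6 mm⁴
Solid circle: I = πd⁴/64  ⇒  d = (64I/π)^(1/4) = (64×6.212×10^6/π)^(1/4) = 106 mm

d ≈ 106 mm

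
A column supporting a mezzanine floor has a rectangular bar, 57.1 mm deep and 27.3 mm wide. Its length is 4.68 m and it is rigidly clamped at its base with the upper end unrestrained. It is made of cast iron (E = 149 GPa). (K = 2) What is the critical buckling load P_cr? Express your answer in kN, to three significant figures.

Buckling occurs about the weak axis: I_min = h·b³/12 with b = 27.3 mm (the shorter side).
I_min = 57.1×27.3³/12 = 9.682×10^4 mm⁴
I = 9.682×10^4 mm⁴ = 9.682×10^-8 m⁴
Effective length L_e = K·L = 2 × 4.68 = 9.360 m
P_cr = π²EI / L_e² = π² × 149×10⁹ × 9.682×10^-8 / 9.360² = 1.625×10^3 N

P_cr ≈ 1.63 kN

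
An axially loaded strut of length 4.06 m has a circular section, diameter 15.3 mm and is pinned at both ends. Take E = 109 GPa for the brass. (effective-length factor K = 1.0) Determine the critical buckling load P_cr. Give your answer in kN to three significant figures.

P_cr ≈ 0.176 kN

I = πd⁴/64 = π×15.3⁴/64 = 2.690×10^3 mm⁴
I = 2.690×10^3 mm⁴ = 2.690×10^-9 m⁴
Effective length L_e = K·L = 1 × 4.06 = 4.060 m
P_cr = π²EI / L_e² = π² × 109×10⁹ × 2.690×10^-9 / 4.060² = 175.6 N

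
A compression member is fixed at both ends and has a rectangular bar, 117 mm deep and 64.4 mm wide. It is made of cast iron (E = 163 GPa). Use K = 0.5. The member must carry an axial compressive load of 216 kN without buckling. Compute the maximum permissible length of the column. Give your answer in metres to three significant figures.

L_max ≈ 8.81 m

Buckling occurs about the weak axis: I_min = h·b³/12 with b = 64.4 mm (the shorter side).
I_min = 117×64.4³/12 = 2.604×10^6 mm⁴
I = 2.604×10^-6 m⁴
At the buckling limit P_cr = P = 2.160×10^5 N
From P_cr = π²EI/(K·L)²:  L = (1/K)·√(π²EI/P_cr) = (1/0.5)·√(π²×1.63×10^11×2.604×10^-6/2.160×10^5)
L = 8.81 m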